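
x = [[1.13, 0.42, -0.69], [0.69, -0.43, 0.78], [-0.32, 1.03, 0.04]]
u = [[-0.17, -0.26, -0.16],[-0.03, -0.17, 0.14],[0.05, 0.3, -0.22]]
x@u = [[-0.24, -0.57, 0.03], [-0.07, 0.13, -0.34], [0.03, -0.08, 0.19]]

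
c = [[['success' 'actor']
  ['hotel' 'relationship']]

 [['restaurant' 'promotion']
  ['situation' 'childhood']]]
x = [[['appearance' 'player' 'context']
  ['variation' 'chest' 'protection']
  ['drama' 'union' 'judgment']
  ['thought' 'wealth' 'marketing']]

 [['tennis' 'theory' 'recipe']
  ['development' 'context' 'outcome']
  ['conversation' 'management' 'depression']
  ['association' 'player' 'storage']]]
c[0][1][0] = 'hotel'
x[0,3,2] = 'marketing'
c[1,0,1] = 'promotion'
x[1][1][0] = 'development'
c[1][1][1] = 'childhood'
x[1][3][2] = 'storage'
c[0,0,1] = 'actor'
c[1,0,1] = 'promotion'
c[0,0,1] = 'actor'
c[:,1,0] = ['hotel', 'situation']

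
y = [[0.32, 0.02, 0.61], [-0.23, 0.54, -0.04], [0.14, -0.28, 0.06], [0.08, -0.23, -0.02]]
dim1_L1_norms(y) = [0.95, 0.81, 0.48, 0.33]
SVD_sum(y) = [[0.28, -0.31, 0.3],[-0.26, 0.29, -0.27],[0.15, -0.17, 0.16],[0.09, -0.11, 0.10]] + [[0.04, 0.33, 0.31], [0.03, 0.25, 0.24], [-0.01, -0.11, -0.10], [-0.02, -0.13, -0.12]] + [[0.0, 0.00, -0.00],[0.00, 0.0, -0.0],[-0.0, -0.00, 0.00],[0.00, 0.00, -0.00]]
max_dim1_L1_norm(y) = 0.95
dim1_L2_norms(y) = [0.69, 0.59, 0.32, 0.24]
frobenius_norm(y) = 0.99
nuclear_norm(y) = 1.39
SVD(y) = [[-0.66,-0.74,0.07], [0.62,-0.56,0.23], [-0.36,0.24,-0.3], [-0.22,0.28,0.92]] @ diag([0.7749408760726086, 0.6178706639258312, 0.0015751989303818155]) @ [[-0.55, 0.61, -0.58], [-0.09, -0.72, -0.68], [0.83, 0.32, -0.45]]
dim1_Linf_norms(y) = [0.61, 0.54, 0.28, 0.23]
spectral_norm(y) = 0.77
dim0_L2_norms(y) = [0.43, 0.65, 0.61]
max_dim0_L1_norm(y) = 1.07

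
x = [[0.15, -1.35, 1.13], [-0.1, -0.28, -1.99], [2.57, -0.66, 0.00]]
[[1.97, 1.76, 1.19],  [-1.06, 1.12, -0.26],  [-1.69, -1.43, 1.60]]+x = [[2.12, 0.41, 2.32], [-1.16, 0.84, -2.25], [0.88, -2.09, 1.60]]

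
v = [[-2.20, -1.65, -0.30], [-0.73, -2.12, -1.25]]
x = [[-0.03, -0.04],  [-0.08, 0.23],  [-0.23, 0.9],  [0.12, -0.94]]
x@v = [[0.10,0.13,0.06],[0.01,-0.36,-0.26],[-0.15,-1.53,-1.06],[0.42,1.79,1.14]]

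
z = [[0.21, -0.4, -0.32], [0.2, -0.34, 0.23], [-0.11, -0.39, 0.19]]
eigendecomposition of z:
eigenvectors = [[0.83+0.00j, -0.64+0.00j, -0.64-0.00j], [(0.05+0j), -0.21+0.55j, (-0.21-0.55j)], [-0.55+0.00j, (-0.5+0.07j), -0.50-0.07j]]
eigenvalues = [(0.4+0j), (-0.17+0.38j), (-0.17-0.38j)]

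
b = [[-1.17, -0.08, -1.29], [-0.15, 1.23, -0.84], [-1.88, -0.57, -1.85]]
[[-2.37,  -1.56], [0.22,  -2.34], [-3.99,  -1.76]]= b @[[1.72, -0.09], [0.55, -0.99], [0.24, 1.35]]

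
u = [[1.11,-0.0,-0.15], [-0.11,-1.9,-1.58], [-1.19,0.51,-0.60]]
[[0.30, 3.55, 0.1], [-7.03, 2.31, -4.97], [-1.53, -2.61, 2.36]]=u @ [[0.62,2.98,-0.04],  [1.5,-0.05,3.41],  [2.60,-1.61,-0.95]]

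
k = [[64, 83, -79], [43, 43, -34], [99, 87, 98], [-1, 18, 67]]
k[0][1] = 83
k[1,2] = -34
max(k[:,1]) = 87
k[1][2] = -34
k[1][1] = 43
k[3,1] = 18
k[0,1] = 83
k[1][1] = 43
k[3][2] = 67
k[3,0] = -1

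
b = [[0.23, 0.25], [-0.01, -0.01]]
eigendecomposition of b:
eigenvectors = [[1.00,-0.74], [-0.04,0.68]]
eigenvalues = [0.22, 0.0]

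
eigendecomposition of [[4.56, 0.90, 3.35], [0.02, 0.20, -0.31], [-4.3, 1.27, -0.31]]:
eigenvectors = [[0.42+0.49j, 0.42-0.49j, 0.32+0.00j], [(0.04-0.06j), 0.04+0.06j, (0.74+0j)], [(-0.76+0j), (-0.76-0j), (-0.59+0j)]]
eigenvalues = [(2+2.9j), (2-2.9j), (0.46+0j)]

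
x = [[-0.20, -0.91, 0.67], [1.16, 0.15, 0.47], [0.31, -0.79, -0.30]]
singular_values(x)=[1.27, 1.26, 0.73]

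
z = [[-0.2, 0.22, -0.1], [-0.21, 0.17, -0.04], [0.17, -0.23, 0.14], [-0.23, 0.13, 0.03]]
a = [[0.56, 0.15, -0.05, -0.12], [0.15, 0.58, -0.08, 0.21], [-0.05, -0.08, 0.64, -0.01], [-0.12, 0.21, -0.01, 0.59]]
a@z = [[-0.12, 0.14, -0.07], [-0.21, 0.18, -0.04], [0.14, -0.17, 0.1], [-0.16, 0.09, 0.02]]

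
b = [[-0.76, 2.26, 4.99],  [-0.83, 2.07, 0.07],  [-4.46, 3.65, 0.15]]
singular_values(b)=[6.92, 4.47, 0.99]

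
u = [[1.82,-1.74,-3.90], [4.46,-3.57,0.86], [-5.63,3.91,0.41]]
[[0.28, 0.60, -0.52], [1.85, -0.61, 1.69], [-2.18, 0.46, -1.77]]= u @ [[0.41, -0.09, 0.39], [0.02, 0.01, 0.08], [0.11, -0.20, 0.28]]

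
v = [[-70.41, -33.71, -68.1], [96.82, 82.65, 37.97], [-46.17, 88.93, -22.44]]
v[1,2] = 37.97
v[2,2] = -22.44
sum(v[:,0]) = -19.760000000000005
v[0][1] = -33.71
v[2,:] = [-46.17, 88.93, -22.44]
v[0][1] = -33.71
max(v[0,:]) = -33.71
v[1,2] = 37.97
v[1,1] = 82.65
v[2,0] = -46.17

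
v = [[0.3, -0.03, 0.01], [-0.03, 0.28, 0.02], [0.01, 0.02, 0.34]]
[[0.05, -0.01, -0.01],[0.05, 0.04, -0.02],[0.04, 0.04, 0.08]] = v@ [[0.17, -0.02, -0.04], [0.20, 0.15, -0.08], [0.10, 0.11, 0.25]]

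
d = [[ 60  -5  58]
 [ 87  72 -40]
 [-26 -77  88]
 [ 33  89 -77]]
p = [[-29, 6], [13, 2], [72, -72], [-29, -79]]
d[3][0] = 33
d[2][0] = -26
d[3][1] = 89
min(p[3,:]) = -79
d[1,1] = 72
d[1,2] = -40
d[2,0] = -26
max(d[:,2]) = 88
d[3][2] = -77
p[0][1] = 6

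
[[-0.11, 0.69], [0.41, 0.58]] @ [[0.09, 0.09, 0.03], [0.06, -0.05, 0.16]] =[[0.03,-0.04,0.11], [0.07,0.01,0.11]]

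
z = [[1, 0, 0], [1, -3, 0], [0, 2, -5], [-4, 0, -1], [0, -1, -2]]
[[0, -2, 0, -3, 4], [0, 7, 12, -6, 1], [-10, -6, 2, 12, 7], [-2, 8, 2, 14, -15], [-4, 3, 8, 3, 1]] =z@ [[0, -2, 0, -3, 4], [0, -3, -4, 1, 1], [2, 0, -2, -2, -1]]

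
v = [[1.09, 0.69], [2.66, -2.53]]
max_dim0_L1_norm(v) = 3.75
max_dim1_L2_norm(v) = 3.67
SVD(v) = [[-0.1, -1.00], [-1.0, 0.10]] @ diag([3.6862075759501516, 1.2460231566900004]) @ [[-0.75, 0.67], [-0.67, -0.75]]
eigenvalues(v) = [1.54, -2.98]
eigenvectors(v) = [[0.84, -0.17], [0.55, 0.99]]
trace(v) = -1.44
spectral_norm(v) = 3.69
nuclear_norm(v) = 4.93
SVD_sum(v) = [[0.27, -0.24], [2.74, -2.44]] + [[0.82, 0.93],[-0.08, -0.09]]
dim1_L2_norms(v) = [1.29, 3.67]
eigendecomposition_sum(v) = [[1.39, 0.24], [0.91, 0.15]] + [[-0.30, 0.45], [1.75, -2.68]]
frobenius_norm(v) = 3.89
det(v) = -4.59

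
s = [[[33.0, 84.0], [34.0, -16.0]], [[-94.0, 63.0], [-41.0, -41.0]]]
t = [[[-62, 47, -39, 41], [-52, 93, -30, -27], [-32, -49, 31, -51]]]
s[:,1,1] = [-16.0, -41.0]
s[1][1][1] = -41.0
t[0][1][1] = 93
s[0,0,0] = 33.0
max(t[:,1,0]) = -52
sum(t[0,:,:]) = -130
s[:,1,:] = [[34.0, -16.0], [-41.0, -41.0]]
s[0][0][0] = 33.0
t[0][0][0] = -62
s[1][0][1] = 63.0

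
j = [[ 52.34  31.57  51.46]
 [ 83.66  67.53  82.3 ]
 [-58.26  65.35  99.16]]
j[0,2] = 51.46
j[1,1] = 67.53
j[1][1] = 67.53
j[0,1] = 31.57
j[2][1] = 65.35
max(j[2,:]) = 99.16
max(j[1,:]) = 83.66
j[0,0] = 52.34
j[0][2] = 51.46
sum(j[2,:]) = 106.25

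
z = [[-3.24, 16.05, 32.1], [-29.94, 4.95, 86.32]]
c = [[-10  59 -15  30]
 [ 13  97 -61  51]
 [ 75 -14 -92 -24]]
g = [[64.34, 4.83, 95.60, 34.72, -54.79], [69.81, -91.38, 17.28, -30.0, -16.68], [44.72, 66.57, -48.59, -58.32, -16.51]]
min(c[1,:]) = -61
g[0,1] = 4.83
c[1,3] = 51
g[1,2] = 17.28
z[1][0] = -29.94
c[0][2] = -15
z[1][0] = -29.94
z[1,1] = 4.95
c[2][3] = -24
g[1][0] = 69.81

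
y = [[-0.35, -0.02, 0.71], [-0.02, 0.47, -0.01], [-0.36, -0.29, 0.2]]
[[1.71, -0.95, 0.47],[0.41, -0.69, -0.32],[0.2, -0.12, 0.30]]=y@[[0.06, 1.02, 0.07],[0.93, -1.45, -0.66],[2.47, -0.88, 0.68]]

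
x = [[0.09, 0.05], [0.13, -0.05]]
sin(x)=[[0.09, 0.05], [0.13, -0.05]]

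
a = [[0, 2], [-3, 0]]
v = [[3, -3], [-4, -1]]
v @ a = [[9, 6], [3, -8]]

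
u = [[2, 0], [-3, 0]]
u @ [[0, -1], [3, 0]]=[[0, -2], [0, 3]]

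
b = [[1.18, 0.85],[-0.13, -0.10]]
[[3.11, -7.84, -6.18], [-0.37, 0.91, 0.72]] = b @ [[-0.38, -1.45, -0.77], [4.19, -7.21, -6.20]]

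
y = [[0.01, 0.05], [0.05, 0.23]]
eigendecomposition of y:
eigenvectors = [[-0.98, -0.21],[0.21, -0.98]]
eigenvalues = [-0.0, 0.24]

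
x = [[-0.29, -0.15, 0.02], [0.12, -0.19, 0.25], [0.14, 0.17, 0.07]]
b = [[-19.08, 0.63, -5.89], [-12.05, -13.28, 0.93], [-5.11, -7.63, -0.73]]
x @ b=[[7.24, 1.66, 1.55], [-1.28, 0.69, -1.07], [-5.08, -2.70, -0.72]]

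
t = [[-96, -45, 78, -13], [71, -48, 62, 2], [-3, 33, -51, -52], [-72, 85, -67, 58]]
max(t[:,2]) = 78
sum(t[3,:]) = 4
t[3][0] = -72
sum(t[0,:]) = -76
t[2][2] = -51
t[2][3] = -52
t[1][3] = 2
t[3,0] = -72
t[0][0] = -96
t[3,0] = -72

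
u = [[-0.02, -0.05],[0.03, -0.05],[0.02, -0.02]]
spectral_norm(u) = 0.07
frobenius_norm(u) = 0.08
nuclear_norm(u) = 0.11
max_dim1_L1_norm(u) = 0.08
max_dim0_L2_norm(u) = 0.07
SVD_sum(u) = [[0.01,-0.04], [0.01,-0.05], [0.01,-0.02]] + [[-0.03, -0.01], [0.02, 0.00], [0.01, 0.00]]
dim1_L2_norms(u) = [0.05, 0.06, 0.03]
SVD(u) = [[-0.59, 0.79],[-0.74, -0.47],[-0.32, -0.39]] @ diag([0.07488193414398496, 0.03863542336840508]) @ [[-0.22, 0.97], [-0.97, -0.22]]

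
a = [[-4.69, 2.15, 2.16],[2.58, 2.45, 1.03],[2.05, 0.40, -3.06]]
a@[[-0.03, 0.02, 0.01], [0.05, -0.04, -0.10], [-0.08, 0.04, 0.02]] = [[0.08, -0.09, -0.22],[-0.04, -0.01, -0.2],[0.20, -0.1, -0.08]]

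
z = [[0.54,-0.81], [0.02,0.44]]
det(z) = 0.254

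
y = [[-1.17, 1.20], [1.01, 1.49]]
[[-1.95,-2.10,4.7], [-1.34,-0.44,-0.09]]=y @ [[0.44,0.88,-2.41], [-1.20,-0.89,1.57]]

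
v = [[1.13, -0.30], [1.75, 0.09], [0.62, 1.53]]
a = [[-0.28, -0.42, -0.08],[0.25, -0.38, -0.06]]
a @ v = [[-1.1, -0.08], [-0.42, -0.20]]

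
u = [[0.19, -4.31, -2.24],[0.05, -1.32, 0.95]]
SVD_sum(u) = [[0.19, -4.41, -2.03], [0.03, -0.73, -0.34]] + [[-0.00, 0.1, -0.21], [0.02, -0.59, 1.29]]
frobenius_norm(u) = 5.13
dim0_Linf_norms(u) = [0.19, 4.31, 2.24]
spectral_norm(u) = 4.92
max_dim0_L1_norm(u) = 5.63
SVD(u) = [[-0.99, -0.16], [-0.16, 0.99]] @ diag([4.921463284561924, 1.4340150413119641]) @ [[-0.04, 0.91, 0.42], [0.01, -0.42, 0.91]]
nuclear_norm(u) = 6.36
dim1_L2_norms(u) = [4.86, 1.63]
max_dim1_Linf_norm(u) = 4.31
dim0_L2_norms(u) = [0.2, 4.51, 2.43]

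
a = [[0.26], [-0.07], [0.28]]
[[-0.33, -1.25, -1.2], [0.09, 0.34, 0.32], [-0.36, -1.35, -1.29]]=a @ [[-1.28, -4.82, -4.61]]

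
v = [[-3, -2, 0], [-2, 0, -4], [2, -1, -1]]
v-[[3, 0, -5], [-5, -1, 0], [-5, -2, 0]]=[[-6, -2, 5], [3, 1, -4], [7, 1, -1]]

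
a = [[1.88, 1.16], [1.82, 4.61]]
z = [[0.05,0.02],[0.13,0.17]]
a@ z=[[0.24, 0.23],[0.69, 0.82]]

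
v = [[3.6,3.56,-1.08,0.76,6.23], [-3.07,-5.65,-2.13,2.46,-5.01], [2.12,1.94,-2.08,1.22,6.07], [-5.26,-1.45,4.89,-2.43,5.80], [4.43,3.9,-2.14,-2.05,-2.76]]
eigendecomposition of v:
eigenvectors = [[(0.34-0.02j), (0.34+0.02j), -0.73+0.00j, 0.01-0.25j, (0.01+0.25j)], [(-0.28-0.27j), -0.28+0.27j, 0.57+0.00j, 0.48+0.09j, (0.48-0.09j)], [(0.42-0.04j), 0.42+0.04j, (-0.33+0j), 0.46-0.29j, 0.46+0.29j], [0.60+0.00j, (0.6-0j), (0.15+0j), 0.57+0.00j, 0.57-0.00j], [(-0.2+0.41j), -0.20-0.41j, -0.15+0.00j, (-0.24+0.13j), -0.24-0.13j]]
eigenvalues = [(-3.2+4.43j), (-3.2-4.43j), (1.44+0j), (-2.18+0.88j), (-2.18-0.88j)]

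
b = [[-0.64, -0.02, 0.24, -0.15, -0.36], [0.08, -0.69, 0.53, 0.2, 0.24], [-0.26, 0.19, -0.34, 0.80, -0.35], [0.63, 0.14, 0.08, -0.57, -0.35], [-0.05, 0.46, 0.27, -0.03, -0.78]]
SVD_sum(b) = [[-0.11, 0.22, -0.06, 0.06, -0.27],[0.19, -0.38, 0.10, -0.11, 0.47],[-0.19, 0.37, -0.1, 0.11, -0.45],[-0.01, 0.02, -0.01, 0.01, -0.03],[-0.24, 0.47, -0.13, 0.14, -0.57]] + [[-0.05,-0.02,-0.02,0.07,0.03], [-0.12,-0.05,-0.04,0.18,0.06], [-0.36,-0.15,-0.11,0.50,0.17], [0.48,0.2,0.15,-0.68,-0.23], [0.18,0.08,0.06,-0.26,-0.09]] + [[-0.30,-0.22,0.45,-0.11,-0.18], [-0.23,-0.17,0.35,-0.09,-0.14], [0.11,0.08,-0.17,0.04,0.07], [0.04,0.03,-0.07,0.02,0.03], [-0.14,-0.10,0.21,-0.05,-0.08]] + [[-0.17, 0.06, -0.09, -0.16, 0.1],[0.25, -0.08, 0.12, 0.23, -0.14],[0.17, -0.06, 0.09, 0.16, -0.10],[0.12, -0.04, 0.06, 0.11, -0.07],[0.14, -0.05, 0.07, 0.13, -0.08]] + [[-0.00, -0.06, -0.05, -0.02, -0.04],[-0.00, -0.01, -0.00, -0.0, -0.0],[-0.0, -0.05, -0.05, -0.02, -0.04],[-0.0, -0.07, -0.06, -0.02, -0.05],[0.0, 0.07, 0.06, 0.02, 0.05]]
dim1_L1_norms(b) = [1.41, 1.74, 1.94, 1.77, 1.59]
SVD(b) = [[-0.30, 0.08, -0.71, 0.44, -0.45],[0.51, 0.2, -0.55, -0.63, -0.05],[-0.5, 0.56, 0.27, -0.44, -0.42],[-0.03, -0.75, 0.1, -0.3, -0.58],[-0.63, -0.29, -0.33, -0.35, 0.53]] @ diag([1.2621450937932133, 1.2013080888413132, 0.8748177296257726, 0.6259651786933781, 0.18923576008230547]) @ [[0.30, -0.58, 0.16, -0.17, 0.72], [-0.53, -0.22, -0.17, 0.76, 0.26], [0.48, 0.35, -0.72, 0.18, 0.29], [-0.63, 0.21, -0.32, -0.57, 0.36], [0.03, 0.66, 0.57, 0.19, 0.45]]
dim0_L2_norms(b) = [0.94, 0.86, 0.73, 1.01, 1.02]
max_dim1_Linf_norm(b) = 0.8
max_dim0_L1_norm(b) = 2.08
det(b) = -0.16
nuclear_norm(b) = 4.15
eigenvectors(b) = [[-0.04+0.17j,(-0.04-0.17j),(-0.12-0.5j),(-0.12+0.5j),0.26+0.00j], [(0.58+0j),0.58-0.00j,(-0.16-0.25j),(-0.16+0.25j),-0.68+0.00j], [0.45+0.31j,0.45-0.31j,0.58+0.00j,0.58-0.00j,(0.3+0j)], [(0.07+0.3j),0.07-0.30j,(-0.45+0.2j),-0.45-0.20j,0.17+0.00j], [(0.47-0.14j),0.47+0.14j,(-0.21-0.17j),-0.21+0.17j,0.58+0.00j]]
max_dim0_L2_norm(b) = 1.02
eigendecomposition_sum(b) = [[0.00+0.03j, -0.02-0.01j, -0.02+0.02j, (-0.02+0.04j), (-0.01-0.04j)], [(0.1-0.04j), -0.00+0.07j, 0.08+0.07j, 0.14+0.04j, -0.13+0.06j], [0.10+0.02j, -0.04+0.06j, (0.03+0.1j), 0.09+0.11j, (-0.13-0.03j)], [0.03+0.05j, (-0.04+0.01j), (-0.02+0.05j), -0.01+0.08j, (-0.05-0.06j)], [(0.07-0.06j), 0.02+0.06j, 0.08+0.03j, 0.12+0.00j, -0.09+0.08j]] + [[0.00-0.03j, -0.02+0.01j, -0.02-0.02j, -0.02-0.04j, (-0.01+0.04j)], [0.10+0.04j, -0.00-0.07j, 0.08-0.07j, (0.14-0.04j), -0.13-0.06j], [(0.1-0.02j), -0.04-0.06j, (0.03-0.1j), (0.09-0.11j), -0.13+0.03j], [0.03-0.05j, (-0.04-0.01j), -0.02-0.05j, (-0.01-0.08j), -0.05+0.06j], [0.07+0.06j, 0.02-0.06j, (0.08-0.03j), (0.12-0j), -0.09-0.08j]] + [[-0.30+0.26j, -0.10+0.02j, (0.17+0.12j), (-0.04-0.29j), (-0.06-0.07j)], [(-0.12+0.2j), -0.05+0.03j, (0.11+0.03j), -0.07-0.15j, -0.04-0.03j], [(-0.2-0.4j), 0.01-0.12j, -0.17+0.16j, (0.33+0.03j), (0.09-0.05j)], [0.30+0.24j, (0.03+0.09j), 0.08-0.18j, -0.27+0.09j, -0.05+0.07j], [-0.05+0.21j, -0.04+0.04j, 0.11-0.00j, -0.11-0.11j, -0.05-0.01j]] + [[(-0.3-0.26j), -0.10-0.02j, (0.17-0.12j), -0.04+0.29j, -0.06+0.07j], [-0.12-0.20j, (-0.05-0.03j), 0.11-0.03j, -0.07+0.15j, -0.04+0.03j], [-0.20+0.40j, (0.01+0.12j), (-0.17-0.16j), (0.33-0.03j), 0.09+0.05j], [(0.3-0.24j), 0.03-0.09j, 0.08+0.18j, -0.27-0.09j, -0.05-0.07j], [(-0.05-0.21j), (-0.04-0.04j), 0.11+0.00j, -0.11+0.11j, (-0.05+0.01j)]] + [[-0.04-0.00j, (0.22+0j), -0.05-0.00j, -0.03+0.00j, -0.23+0.00j], [(0.12+0j), (-0.59-0j), (0.13+0j), 0.07-0.00j, (0.59-0j)], [(-0.05-0j), (0.26+0j), (-0.06-0j), -0.03+0.00j, (-0.26+0j)], [-0.03-0.00j, 0.15+0.00j, -0.03-0.00j, (-0.02+0j), -0.15+0.00j], [(-0.1-0j), 0.50+0.00j, -0.11-0.00j, (-0.06+0j), -0.50+0.00j]]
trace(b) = -3.02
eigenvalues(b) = [(-0.06+0.36j), (-0.06-0.36j), (-0.84+0.52j), (-0.84-0.52j), (-1.21+0j)]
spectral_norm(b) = 1.26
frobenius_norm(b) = 2.06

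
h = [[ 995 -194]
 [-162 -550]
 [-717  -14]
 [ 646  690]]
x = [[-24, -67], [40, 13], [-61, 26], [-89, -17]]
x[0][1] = -67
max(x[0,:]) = -24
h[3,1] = 690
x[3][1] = -17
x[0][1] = -67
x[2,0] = -61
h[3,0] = 646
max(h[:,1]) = 690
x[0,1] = -67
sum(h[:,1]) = -68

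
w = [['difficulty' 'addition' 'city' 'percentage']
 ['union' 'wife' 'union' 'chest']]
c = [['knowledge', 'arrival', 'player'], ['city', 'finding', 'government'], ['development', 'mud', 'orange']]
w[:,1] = ['addition', 'wife']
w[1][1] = 'wife'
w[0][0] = 'difficulty'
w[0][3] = 'percentage'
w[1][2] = 'union'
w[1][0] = 'union'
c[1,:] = ['city', 'finding', 'government']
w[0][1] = 'addition'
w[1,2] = 'union'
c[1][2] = 'government'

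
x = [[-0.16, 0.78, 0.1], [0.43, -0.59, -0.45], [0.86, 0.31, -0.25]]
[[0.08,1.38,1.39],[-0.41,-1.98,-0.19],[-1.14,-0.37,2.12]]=x@[[-1.32, -0.28, 1.32], [-0.15, 1.42, 2.21], [-0.16, 2.26, -1.21]]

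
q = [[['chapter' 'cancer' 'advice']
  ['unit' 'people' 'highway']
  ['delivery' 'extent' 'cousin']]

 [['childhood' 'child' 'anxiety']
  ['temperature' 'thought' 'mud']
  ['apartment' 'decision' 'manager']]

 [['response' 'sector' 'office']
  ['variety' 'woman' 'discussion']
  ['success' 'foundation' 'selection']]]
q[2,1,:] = ['variety', 'woman', 'discussion']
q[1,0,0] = 'childhood'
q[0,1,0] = 'unit'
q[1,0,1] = 'child'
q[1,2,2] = 'manager'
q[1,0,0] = 'childhood'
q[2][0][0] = 'response'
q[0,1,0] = 'unit'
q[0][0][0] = 'chapter'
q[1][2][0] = 'apartment'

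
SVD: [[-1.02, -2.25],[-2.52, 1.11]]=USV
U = [[-0.05, -1.00], [-1.0, 0.05]]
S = [2.75, 2.47]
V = [[0.93, -0.36],[0.36, 0.93]]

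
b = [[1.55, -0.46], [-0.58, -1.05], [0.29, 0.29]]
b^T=[[1.55, -0.58, 0.29],[-0.46, -1.05, 0.29]]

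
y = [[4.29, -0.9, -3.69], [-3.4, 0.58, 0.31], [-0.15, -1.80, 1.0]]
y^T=[[4.29, -3.40, -0.15], [-0.9, 0.58, -1.80], [-3.69, 0.31, 1.0]]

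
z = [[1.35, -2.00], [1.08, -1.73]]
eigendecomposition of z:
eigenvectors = [[0.88, 0.71], [0.48, 0.71]]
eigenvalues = [0.27, -0.65]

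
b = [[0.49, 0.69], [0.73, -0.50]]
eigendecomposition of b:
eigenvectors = [[0.88, -0.45], [0.47, 0.89]]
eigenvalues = [0.86, -0.87]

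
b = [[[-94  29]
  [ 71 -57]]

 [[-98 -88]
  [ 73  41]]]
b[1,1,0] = 73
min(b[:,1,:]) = -57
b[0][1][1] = -57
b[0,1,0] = 71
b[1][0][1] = -88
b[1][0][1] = -88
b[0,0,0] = -94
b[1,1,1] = 41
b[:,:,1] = [[29, -57], [-88, 41]]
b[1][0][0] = -98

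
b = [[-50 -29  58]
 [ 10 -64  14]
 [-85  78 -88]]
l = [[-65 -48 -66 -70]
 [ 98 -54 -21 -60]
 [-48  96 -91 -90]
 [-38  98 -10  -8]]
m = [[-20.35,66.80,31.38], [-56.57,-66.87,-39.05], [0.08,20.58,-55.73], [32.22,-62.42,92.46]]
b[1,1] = -64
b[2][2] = -88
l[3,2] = -10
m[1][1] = -66.87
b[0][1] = -29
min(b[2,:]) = -88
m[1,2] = -39.05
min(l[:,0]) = -65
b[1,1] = -64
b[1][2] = 14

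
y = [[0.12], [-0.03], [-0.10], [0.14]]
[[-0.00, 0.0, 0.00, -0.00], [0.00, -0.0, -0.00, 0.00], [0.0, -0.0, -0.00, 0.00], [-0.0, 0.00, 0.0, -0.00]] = y @ [[-0.01, 0.01, 0.03, -0.01]]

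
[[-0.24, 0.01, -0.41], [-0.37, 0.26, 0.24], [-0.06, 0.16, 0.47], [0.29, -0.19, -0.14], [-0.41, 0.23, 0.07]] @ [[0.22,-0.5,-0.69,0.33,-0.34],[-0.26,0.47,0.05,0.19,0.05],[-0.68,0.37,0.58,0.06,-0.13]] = [[0.22, -0.03, -0.07, -0.1, 0.14], [-0.31, 0.40, 0.41, -0.06, 0.11], [-0.37, 0.28, 0.32, 0.04, -0.03], [0.21, -0.29, -0.29, 0.05, -0.09], [-0.2, 0.34, 0.34, -0.09, 0.14]]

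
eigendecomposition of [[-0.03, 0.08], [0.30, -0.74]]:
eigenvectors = [[0.93, -0.11], [0.37, 0.99]]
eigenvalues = [0.0, -0.77]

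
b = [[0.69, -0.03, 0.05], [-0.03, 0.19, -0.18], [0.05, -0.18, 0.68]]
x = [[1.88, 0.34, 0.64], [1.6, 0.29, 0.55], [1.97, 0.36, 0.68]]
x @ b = [[1.32,-0.11,0.47], [1.12,-0.09,0.4], [1.38,-0.11,0.50]]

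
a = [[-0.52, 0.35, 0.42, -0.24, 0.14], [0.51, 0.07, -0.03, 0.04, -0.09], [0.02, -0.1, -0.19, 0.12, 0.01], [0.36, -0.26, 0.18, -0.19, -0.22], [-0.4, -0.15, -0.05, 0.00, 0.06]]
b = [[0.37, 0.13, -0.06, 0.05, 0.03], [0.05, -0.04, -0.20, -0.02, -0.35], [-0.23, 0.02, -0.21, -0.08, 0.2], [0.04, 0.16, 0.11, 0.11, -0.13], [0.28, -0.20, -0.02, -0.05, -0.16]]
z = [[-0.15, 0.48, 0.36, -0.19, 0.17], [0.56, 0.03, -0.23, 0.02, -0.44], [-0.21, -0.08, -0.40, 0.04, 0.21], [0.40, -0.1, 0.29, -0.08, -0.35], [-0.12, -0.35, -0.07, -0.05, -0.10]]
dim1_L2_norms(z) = [0.67, 0.75, 0.51, 0.62, 0.39]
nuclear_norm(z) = 2.42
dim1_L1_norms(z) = [1.35, 1.28, 0.94, 1.22, 0.69]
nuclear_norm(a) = 1.97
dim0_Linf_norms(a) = [0.52, 0.35, 0.42, 0.24, 0.22]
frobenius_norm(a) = 1.22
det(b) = 0.00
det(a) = 0.00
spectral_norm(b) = 0.59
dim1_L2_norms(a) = [0.8, 0.52, 0.25, 0.56, 0.43]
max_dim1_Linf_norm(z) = 0.56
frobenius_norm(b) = 0.83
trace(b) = 0.07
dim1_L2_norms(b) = [0.4, 0.41, 0.38, 0.26, 0.38]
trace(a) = -0.77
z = a + b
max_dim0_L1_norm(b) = 0.97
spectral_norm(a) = 1.00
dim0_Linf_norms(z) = [0.56, 0.48, 0.4, 0.19, 0.44]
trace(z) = -0.70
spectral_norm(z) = 0.97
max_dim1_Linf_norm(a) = 0.52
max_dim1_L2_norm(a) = 0.8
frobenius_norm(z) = 1.34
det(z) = 0.00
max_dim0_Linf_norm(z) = 0.56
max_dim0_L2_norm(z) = 0.74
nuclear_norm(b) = 1.58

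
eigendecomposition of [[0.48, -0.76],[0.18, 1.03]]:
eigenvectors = [[(0.9+0j), 0.90-0.00j], [(-0.33-0.29j), -0.33+0.29j]]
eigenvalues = [(0.76+0.25j), (0.76-0.25j)]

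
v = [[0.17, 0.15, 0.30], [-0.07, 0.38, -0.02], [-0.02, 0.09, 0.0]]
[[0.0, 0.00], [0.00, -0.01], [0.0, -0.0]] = v @ [[-0.01, 0.02], [-0.0, -0.01], [0.01, 0.00]]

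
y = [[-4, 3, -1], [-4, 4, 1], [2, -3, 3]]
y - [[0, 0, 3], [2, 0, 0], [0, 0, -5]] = [[-4, 3, -4], [-6, 4, 1], [2, -3, 8]]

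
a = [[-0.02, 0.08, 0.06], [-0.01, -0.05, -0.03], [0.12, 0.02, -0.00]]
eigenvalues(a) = [-0.11, 0.05, -0.01]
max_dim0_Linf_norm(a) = 0.12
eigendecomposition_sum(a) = [[-0.05,0.05,0.04], [0.02,-0.02,-0.01], [0.05,-0.05,-0.04]] + [[0.03,0.03,0.02], [-0.02,-0.02,-0.01], [0.06,0.06,0.04]] + [[0.0, 0.0, 0.00],[-0.01, -0.01, -0.00],[0.01, 0.02, 0.0]]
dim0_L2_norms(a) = [0.12, 0.1, 0.07]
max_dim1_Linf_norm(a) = 0.12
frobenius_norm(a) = 0.17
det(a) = 0.00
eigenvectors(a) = [[-0.68, -0.4, -0.04], [0.24, 0.30, 0.60], [0.7, -0.86, -0.80]]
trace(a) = -0.07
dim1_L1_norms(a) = [0.16, 0.09, 0.14]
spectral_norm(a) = 0.12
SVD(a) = [[0.11, 0.87, 0.48], [-0.23, -0.44, 0.86], [0.97, -0.21, 0.15]] @ diag([0.12345397078125343, 0.11596497636527126, 0.003352812989640062]) @ [[0.94, 0.32, 0.11], [-0.33, 0.76, 0.57], [0.1, -0.57, 0.82]]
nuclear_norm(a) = 0.24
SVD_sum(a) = [[0.01, 0.00, 0.0], [-0.03, -0.01, -0.00], [0.11, 0.04, 0.01]] + [[-0.03, 0.08, 0.06], [0.02, -0.04, -0.03], [0.01, -0.02, -0.01]] + [[0.0, -0.0, 0.00], [0.00, -0.00, 0.00], [0.00, -0.0, 0.00]]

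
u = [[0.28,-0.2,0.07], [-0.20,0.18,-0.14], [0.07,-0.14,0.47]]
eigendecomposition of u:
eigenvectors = [[0.56, 0.69, 0.46], [0.81, -0.35, -0.47], [0.16, -0.64, 0.75]]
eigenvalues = [0.01, 0.32, 0.6]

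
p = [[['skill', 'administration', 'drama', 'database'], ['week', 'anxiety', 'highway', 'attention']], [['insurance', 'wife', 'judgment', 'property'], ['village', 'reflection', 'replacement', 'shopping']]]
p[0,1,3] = 'attention'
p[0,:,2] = ['drama', 'highway']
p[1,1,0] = 'village'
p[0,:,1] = ['administration', 'anxiety']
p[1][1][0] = 'village'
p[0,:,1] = ['administration', 'anxiety']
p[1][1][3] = 'shopping'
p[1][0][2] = 'judgment'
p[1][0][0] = 'insurance'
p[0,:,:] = [['skill', 'administration', 'drama', 'database'], ['week', 'anxiety', 'highway', 'attention']]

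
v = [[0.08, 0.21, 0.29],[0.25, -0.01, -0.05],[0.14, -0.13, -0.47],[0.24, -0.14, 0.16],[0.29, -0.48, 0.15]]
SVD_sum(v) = [[-0.08, 0.10, 0.01], [0.10, -0.13, -0.01], [0.13, -0.17, -0.01], [0.15, -0.20, -0.01], [0.34, -0.43, -0.03]] + [[0.04, 0.01, 0.3], [-0.00, -0.00, -0.01], [-0.07, -0.02, -0.44], [0.03, 0.01, 0.18], [0.02, 0.01, 0.17]] + [[0.12,0.09,-0.02], [0.15,0.12,-0.03], [0.07,0.06,-0.01], [0.06,0.05,-0.01], [-0.07,-0.06,0.01]]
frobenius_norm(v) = 0.95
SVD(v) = [[0.2, 0.51, -0.52], [-0.25, -0.02, -0.67], [-0.32, -0.75, -0.32], [-0.37, 0.31, -0.26], [-0.81, 0.28, 0.32]] @ diag([0.6724738976019641, 0.600623941528799, 0.2897062959385464]) @ [[-0.62, 0.78, 0.06], [0.15, 0.04, 0.99], [-0.77, -0.62, 0.14]]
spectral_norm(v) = 0.67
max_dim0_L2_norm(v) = 0.6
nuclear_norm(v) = 1.56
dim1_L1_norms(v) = [0.58, 0.31, 0.74, 0.54, 0.92]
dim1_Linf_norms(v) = [0.29, 0.25, 0.47, 0.24, 0.48]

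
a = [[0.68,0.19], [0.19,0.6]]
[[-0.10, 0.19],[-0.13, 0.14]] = a@[[-0.10, 0.24], [-0.19, 0.15]]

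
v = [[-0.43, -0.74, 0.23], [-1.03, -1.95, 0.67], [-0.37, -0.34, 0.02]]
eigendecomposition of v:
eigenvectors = [[0.36,0.41,0.28], [0.91,-0.48,0.19], [0.20,-0.77,0.94]]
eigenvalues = [-2.2, 0.0, -0.16]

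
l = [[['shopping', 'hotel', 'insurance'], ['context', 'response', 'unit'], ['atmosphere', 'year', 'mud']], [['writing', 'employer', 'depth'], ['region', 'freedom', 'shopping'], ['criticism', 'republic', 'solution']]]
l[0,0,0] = 'shopping'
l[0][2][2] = 'mud'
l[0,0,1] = 'hotel'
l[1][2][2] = 'solution'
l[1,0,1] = 'employer'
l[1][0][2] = 'depth'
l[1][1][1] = 'freedom'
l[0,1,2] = 'unit'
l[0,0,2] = 'insurance'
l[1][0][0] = 'writing'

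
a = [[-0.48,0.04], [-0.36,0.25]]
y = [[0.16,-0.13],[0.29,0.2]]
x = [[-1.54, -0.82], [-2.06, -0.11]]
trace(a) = -0.23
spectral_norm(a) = 0.63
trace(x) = -1.65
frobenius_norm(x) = 2.70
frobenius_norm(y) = 0.41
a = x @ y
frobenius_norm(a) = 0.65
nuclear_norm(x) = 3.22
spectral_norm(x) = 2.64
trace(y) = 0.36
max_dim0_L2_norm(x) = 2.57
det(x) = -1.52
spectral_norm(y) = 0.36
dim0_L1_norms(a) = [0.84, 0.29]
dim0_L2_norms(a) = [0.6, 0.25]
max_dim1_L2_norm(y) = 0.35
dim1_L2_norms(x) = [1.74, 2.06]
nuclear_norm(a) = 0.80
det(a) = -0.11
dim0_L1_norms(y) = [0.45, 0.33]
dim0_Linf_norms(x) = [2.06, 0.82]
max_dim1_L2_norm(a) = 0.48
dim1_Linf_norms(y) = [0.16, 0.29]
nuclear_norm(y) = 0.55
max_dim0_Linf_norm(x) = 2.06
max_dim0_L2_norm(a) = 0.6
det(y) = 0.07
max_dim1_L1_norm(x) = 2.36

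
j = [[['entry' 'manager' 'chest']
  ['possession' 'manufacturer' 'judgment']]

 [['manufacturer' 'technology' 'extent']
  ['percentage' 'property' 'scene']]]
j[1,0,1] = 'technology'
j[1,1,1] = 'property'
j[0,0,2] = 'chest'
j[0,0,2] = 'chest'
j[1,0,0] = 'manufacturer'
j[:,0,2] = ['chest', 'extent']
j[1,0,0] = 'manufacturer'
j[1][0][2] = 'extent'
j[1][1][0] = 'percentage'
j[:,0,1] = ['manager', 'technology']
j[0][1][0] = 'possession'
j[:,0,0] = ['entry', 'manufacturer']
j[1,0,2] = 'extent'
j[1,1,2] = 'scene'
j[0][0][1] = 'manager'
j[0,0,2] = 'chest'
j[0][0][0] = 'entry'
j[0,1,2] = 'judgment'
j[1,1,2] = 'scene'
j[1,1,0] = 'percentage'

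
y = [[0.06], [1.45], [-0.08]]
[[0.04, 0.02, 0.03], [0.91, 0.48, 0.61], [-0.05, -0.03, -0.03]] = y @ [[0.63, 0.33, 0.42]]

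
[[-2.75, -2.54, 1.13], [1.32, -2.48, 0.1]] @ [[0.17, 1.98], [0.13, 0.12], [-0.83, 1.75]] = [[-1.74, -3.77], [-0.18, 2.49]]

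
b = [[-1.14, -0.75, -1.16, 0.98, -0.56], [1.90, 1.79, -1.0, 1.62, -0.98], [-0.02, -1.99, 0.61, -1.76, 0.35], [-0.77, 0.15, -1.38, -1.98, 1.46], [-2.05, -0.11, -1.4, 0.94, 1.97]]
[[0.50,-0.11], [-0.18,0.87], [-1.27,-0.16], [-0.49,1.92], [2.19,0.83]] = b @ [[-0.50, 0.34], [0.23, 0.16], [0.23, -0.76], [0.64, -0.28], [0.46, 0.38]]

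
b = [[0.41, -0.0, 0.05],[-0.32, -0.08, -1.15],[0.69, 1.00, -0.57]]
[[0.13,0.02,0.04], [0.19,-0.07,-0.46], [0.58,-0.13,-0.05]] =b@ [[0.36, 0.03, 0.05], [0.17, -0.12, 0.13], [-0.28, 0.06, 0.38]]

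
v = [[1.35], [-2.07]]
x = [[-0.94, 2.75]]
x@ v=[[-6.96]]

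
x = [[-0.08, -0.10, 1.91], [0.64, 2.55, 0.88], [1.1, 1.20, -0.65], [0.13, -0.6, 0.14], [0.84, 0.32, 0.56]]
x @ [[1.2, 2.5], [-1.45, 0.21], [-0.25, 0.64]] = [[-0.43, 1.0], [-3.15, 2.70], [-0.26, 2.59], [0.99, 0.29], [0.4, 2.53]]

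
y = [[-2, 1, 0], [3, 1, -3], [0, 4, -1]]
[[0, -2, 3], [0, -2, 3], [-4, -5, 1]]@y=[[-6, 10, 3], [-6, 10, 3], [-7, -5, 14]]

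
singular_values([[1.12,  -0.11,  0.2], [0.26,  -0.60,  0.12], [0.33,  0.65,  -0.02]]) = [1.22, 0.89, 0.01]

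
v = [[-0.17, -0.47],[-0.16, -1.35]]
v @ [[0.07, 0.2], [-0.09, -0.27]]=[[0.03, 0.09], [0.11, 0.33]]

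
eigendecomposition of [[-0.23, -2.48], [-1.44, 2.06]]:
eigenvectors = [[-0.92, 0.59], [-0.39, -0.8]]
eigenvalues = [-1.29, 3.12]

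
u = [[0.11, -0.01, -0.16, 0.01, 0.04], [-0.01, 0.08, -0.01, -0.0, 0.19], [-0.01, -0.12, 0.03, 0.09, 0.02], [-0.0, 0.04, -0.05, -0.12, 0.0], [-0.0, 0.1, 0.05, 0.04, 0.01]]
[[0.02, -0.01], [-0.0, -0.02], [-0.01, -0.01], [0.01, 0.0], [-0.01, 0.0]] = u @ [[-0.03, 0.03], [-0.0, 0.05], [-0.13, 0.04], [-0.06, -0.03], [-0.03, -0.13]]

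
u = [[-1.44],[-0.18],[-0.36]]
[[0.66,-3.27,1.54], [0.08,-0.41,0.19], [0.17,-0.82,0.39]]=u@[[-0.46,  2.27,  -1.07]]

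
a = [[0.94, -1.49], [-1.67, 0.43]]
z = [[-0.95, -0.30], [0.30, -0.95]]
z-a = [[-1.89, 1.19], [1.97, -1.38]]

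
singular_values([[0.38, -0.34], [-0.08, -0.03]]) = [0.51, 0.08]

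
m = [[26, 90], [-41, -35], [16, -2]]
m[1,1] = -35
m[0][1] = 90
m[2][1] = -2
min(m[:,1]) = -35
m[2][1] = -2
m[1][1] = -35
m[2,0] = 16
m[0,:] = [26, 90]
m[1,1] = -35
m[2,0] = 16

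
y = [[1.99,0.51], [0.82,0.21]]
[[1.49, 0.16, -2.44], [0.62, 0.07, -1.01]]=y @ [[0.95, 0.23, -1.0], [-0.78, -0.58, -0.89]]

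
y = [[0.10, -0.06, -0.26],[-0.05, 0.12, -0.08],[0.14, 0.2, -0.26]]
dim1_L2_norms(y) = [0.28, 0.15, 0.36]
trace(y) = -0.04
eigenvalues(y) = [(-0.11+0.17j), (-0.11-0.17j), (0.17+0j)]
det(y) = 0.01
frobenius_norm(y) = 0.48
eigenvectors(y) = [[(-0.69+0j), -0.69-0.00j, (-0.76+0j)], [(-0.28-0.05j), -0.28+0.05j, 0.65+0.00j], [(-0.48+0.46j), -0.48-0.46j, 0.06+0.00j]]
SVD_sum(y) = [[0.09, 0.09, -0.21], [0.03, 0.03, -0.08], [0.13, 0.12, -0.3]] + [[0.04, -0.14, -0.04], [-0.02, 0.09, 0.03], [-0.02, 0.07, 0.02]] + [[-0.02, -0.0, -0.01], [-0.06, -0.01, -0.03], [0.03, 0.0, 0.02]]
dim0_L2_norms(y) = [0.18, 0.24, 0.38]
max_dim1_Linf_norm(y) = 0.26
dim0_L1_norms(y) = [0.29, 0.38, 0.6]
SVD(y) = [[0.55, 0.77, 0.32], [0.22, -0.5, 0.84], [0.8, -0.39, -0.45]] @ diag([0.43060923399352474, 0.19957224284475802, 0.08029076836986236]) @ [[0.36, 0.36, -0.86],[0.23, -0.93, -0.29],[-0.90, -0.1, -0.42]]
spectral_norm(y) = 0.43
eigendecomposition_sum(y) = [[0.02+0.09j, (0.03+0.11j), -0.12-0.07j],[0.00+0.04j, 0.01+0.05j, (-0.05-0.04j)],[(0.07+0.05j), (0.1+0.05j), (-0.13+0.04j)]] + [[0.02-0.09j, (0.03-0.11j), (-0.12+0.07j)], [0.00-0.04j, (0.01-0.05j), -0.05+0.04j], [0.07-0.05j, (0.1-0.05j), -0.13-0.04j]] + [[0.06+0.00j, (-0.13+0j), (-0.01-0j)], [-0.05-0.00j, 0.11-0.00j, (0.01+0j)], [(-0-0j), (0.01-0j), 0.00+0.00j]]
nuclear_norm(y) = 0.71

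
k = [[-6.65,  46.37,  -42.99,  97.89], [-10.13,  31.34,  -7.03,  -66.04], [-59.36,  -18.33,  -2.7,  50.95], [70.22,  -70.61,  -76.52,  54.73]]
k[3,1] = -70.61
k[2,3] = 50.95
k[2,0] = -59.36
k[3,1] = -70.61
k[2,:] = [-59.36, -18.33, -2.7, 50.95]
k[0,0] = -6.65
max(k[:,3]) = 97.89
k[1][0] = -10.13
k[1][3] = -66.04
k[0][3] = 97.89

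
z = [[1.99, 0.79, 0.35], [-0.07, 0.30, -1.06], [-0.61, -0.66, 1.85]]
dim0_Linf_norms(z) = [1.99, 0.79, 1.85]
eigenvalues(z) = [2.31, 1.73, 0.1]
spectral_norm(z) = 2.44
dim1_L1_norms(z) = [3.13, 1.43, 3.12]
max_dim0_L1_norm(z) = 3.26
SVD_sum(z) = [[0.95, 0.62, -0.88], [0.49, 0.32, -0.45], [-1.21, -0.79, 1.12]] + [[1.04, 0.16, 1.23],[-0.53, -0.08, -0.63],[0.61, 0.09, 0.72]] + [[-0.01, 0.01, 0.0],[-0.03, 0.06, 0.01],[-0.01, 0.03, 0.01]]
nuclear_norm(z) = 4.57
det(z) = 0.41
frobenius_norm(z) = 3.19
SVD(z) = [[-0.59,0.79,0.16], [-0.30,-0.40,0.87], [0.75,0.46,0.47]] @ diag([2.4376856105057523, 2.0509773142241787, 0.08112287513995291]) @ [[-0.66,-0.43,0.61], [0.64,0.1,0.76], [-0.39,0.9,0.21]]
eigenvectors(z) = [[-0.17, 0.64, 0.41], [-0.46, -0.48, -0.89], [0.87, 0.6, -0.19]]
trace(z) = 4.14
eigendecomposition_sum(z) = [[0.41,0.24,-0.24],  [1.1,0.65,-0.65],  [-2.12,-1.25,1.26]] + [[1.59, 0.60, 0.62], [-1.2, -0.45, -0.46], [1.51, 0.56, 0.58]] + [[-0.01, -0.05, -0.03], [0.02, 0.10, 0.06], [0.0, 0.02, 0.01]]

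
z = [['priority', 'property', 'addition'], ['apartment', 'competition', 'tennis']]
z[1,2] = 'tennis'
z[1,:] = ['apartment', 'competition', 'tennis']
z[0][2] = 'addition'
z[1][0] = 'apartment'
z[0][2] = 'addition'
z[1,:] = ['apartment', 'competition', 'tennis']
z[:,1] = ['property', 'competition']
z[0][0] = 'priority'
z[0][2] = 'addition'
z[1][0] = 'apartment'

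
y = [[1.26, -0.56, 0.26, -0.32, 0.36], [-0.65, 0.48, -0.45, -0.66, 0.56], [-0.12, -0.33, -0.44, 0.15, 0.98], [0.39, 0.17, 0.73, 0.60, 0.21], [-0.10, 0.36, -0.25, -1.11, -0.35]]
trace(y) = 1.55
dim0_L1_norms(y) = [2.52, 1.9, 2.13, 2.84, 2.46]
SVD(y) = [[-0.51, -0.78, -0.27, -0.06, -0.25], [0.57, -0.05, -0.39, -0.53, -0.48], [0.01, 0.11, -0.84, 0.15, 0.51], [-0.44, 0.23, 0.07, -0.81, 0.30], [0.47, -0.57, 0.26, -0.18, 0.59]] @ diag([1.9088811132915922, 1.3650461733973334, 1.3433602773147846, 0.6841817545812076, 0.0005760580447851311]) @ [[-0.65, 0.34, -0.44, -0.52, -0.06], [-0.60, 0.15, 0.06, 0.78, 0.04], [0.01, 0.26, 0.34, -0.03, -0.90], [-0.07, -0.69, -0.57, 0.15, -0.42], [0.47, 0.56, -0.61, 0.30, -0.07]]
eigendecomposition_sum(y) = [[(1.11+0j),  (-0.62+0j),  0.24-0.00j,  (-0.08-0j),  (0.14+0j)], [(-0.92-0j),  (0.51-0j),  -0.20+0.00j,  (0.06+0j),  -0.12-0.00j], [(-0.06-0j),  0.03-0.00j,  (-0.01+0j),  0.00+0.00j,  -0.01-0.00j], [0.17+0.00j,  -0.10+0.00j,  0.04-0.00j,  (-0.01-0j),  0.02+0.00j], [(-0.32-0j),  (0.18-0j),  (-0.07+0j),  0.02+0.00j,  -0.04-0.00j]] + [[0.01-0.00j, (0.01-0j), 0.01+0.00j, (-0.01+0j), -0.03-0.00j],[-0.04+0.00j, (-0.11+0j), -0.10-0.00j, (0.11-0j), (0.23+0j)],[-0.16+0.00j, (-0.39+0j), -0.38-0.00j, 0.41-0.00j, 0.83+0.00j],[0.07-0.00j, (0.16-0j), (0.16+0j), (-0.17+0j), (-0.34-0j)],[(0.07-0j), (0.18-0j), 0.17+0.00j, (-0.19+0j), (-0.38-0j)]] + [[(0.07+0.02j), (0.02+0.02j), 0.13j, -0.12+0.22j, 0.12+0.10j], [0.16+0.10j, (0.04+0.06j), (-0.07+0.32j), -0.42+0.44j, 0.23+0.33j], [(0.05+0.03j), (0.01+0.02j), -0.02+0.10j, -0.13+0.15j, 0.08+0.11j], [0.08-0.14j, (0.05-0.03j), (0.27+0.05j), (0.39+0.33j), 0.26-0.20j], [(0.08+0.13j), 0.00+0.06j, -0.18+0.20j, (-0.47+0.16j), 0.03+0.32j]] + [[0.07-0.02j, 0.02-0.02j, 0.00-0.13j, (-0.12-0.22j), 0.12-0.10j], [0.16-0.10j, 0.04-0.06j, (-0.07-0.32j), (-0.42-0.44j), (0.23-0.33j)], [(0.05-0.03j), (0.01-0.02j), (-0.02-0.1j), -0.13-0.15j, 0.08-0.11j], [0.08+0.14j, (0.05+0.03j), (0.27-0.05j), 0.39-0.33j, (0.26+0.2j)], [0.08-0.13j, 0.00-0.06j, -0.18-0.20j, (-0.47-0.16j), 0.03-0.32j]] + [[-0.00+0.00j,(-0+0j),0.00-0.00j,-0j,0j], [-0.00+0.00j,(-0+0j),0.00-0.00j,-0j,0.00+0.00j], [-0j,0.00-0.00j,-0.00+0.00j,-0.00+0.00j,(-0-0j)], [-0.00+0.00j,(-0+0j),0.00-0.00j,-0j,0.00+0.00j], [-0j,0.00-0.00j,-0.00+0.00j,(-0+0j),(-0-0j)]]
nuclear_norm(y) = 5.30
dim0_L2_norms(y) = [1.48, 0.9, 1.03, 1.47, 1.25]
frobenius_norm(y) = 2.79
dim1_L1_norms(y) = [2.76, 2.8, 2.02, 2.1, 2.17]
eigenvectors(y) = [[(0.75+0j), (0.03+0j), 0.24-0.06j, 0.24+0.06j, (-0.47+0j)],[-0.62+0.00j, (-0.23+0j), 0.61+0.00j, 0.61-0.00j, -0.56+0.00j],[(-0.04+0j), -0.83+0.00j, (0.2-0.01j), 0.20+0.01j, 0.61+0.00j],[0.12+0.00j, 0.34+0.00j, -0.03-0.52j, -0.03+0.52j, (-0.3+0j)],[-0.22+0.00j, (0.38+0j), 0.44+0.24j, 0.44-0.24j, 0.07+0.00j]]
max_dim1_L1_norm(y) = 2.8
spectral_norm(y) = 1.91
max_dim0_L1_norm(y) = 2.84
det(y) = 0.00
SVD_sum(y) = [[0.63, -0.33, 0.42, 0.51, 0.05], [-0.71, 0.37, -0.48, -0.57, -0.06], [-0.02, 0.01, -0.01, -0.01, -0.0], [0.54, -0.29, 0.37, 0.44, 0.05], [-0.58, 0.31, -0.39, -0.47, -0.05]] + [[0.63, -0.16, -0.06, -0.83, -0.04],  [0.04, -0.01, -0.0, -0.05, -0.00],  [-0.09, 0.02, 0.01, 0.12, 0.01],  [-0.19, 0.05, 0.02, 0.25, 0.01],  [0.47, -0.12, -0.05, -0.61, -0.03]] + [[-0.00, -0.09, -0.12, 0.01, 0.33], [-0.0, -0.13, -0.18, 0.01, 0.47], [-0.01, -0.29, -0.38, 0.03, 1.02], [0.0, 0.02, 0.03, -0.0, -0.08], [0.0, 0.09, 0.12, -0.01, -0.32]] + [[0.0, 0.03, 0.02, -0.01, 0.02], [0.02, 0.25, 0.21, -0.05, 0.15], [-0.01, -0.07, -0.06, 0.02, -0.04], [0.04, 0.38, 0.32, -0.08, 0.23], [0.01, 0.08, 0.07, -0.02, 0.05]] + [[-0.00, -0.0, 0.0, -0.0, 0.0], [-0.00, -0.00, 0.0, -0.0, 0.0], [0.00, 0.0, -0.00, 0.0, -0.0], [0.0, 0.00, -0.0, 0.00, -0.00], [0.0, 0.0, -0.0, 0.00, -0.00]]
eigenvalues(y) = [(1.56+0j), (-1.03+0j), (0.51+0.84j), (0.51-0.84j), (-0+0j)]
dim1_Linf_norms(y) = [1.26, 0.66, 0.98, 0.73, 1.11]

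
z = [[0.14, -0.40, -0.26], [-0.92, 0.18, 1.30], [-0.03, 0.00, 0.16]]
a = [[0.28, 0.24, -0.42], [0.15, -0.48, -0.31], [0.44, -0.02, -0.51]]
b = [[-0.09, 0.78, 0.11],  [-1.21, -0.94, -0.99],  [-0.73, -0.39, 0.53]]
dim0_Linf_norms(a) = [0.44, 0.48, 0.51]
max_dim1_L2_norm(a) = 0.67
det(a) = -0.04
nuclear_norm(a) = 1.51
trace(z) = 0.48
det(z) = -0.04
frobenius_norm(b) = 2.22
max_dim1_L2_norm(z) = 1.6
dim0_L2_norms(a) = [0.54, 0.54, 0.73]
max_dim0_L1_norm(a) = 1.24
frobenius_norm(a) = 1.06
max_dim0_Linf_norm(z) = 1.3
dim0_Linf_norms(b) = [1.21, 0.94, 0.99]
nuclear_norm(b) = 3.47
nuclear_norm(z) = 2.07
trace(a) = -0.71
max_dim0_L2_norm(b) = 1.42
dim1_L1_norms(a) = [0.94, 0.94, 0.97]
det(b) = 1.12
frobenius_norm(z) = 1.69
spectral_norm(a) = 0.91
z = b @ a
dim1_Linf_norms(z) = [0.4, 1.3, 0.16]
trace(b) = -0.50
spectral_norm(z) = 1.65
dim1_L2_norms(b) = [0.79, 1.82, 0.98]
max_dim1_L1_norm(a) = 0.97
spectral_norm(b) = 1.93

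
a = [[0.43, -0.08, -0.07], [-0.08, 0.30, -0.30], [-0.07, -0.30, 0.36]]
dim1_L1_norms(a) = [0.58, 0.68, 0.73]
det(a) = 0.00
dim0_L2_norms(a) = [0.44, 0.43, 0.47]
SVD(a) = [[0.01,0.97,0.24], [-0.67,-0.17,0.72], [0.74,-0.17,0.65]] @ diag([0.6315135788112838, 0.45638380644827603, 0.0021026147404399676]) @ [[0.01, -0.67, 0.74], [0.97, -0.17, -0.17], [0.24, 0.72, 0.65]]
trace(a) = 1.09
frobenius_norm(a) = 0.78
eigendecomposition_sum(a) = [[0.00, 0.0, 0.00], [0.0, 0.00, 0.0], [0.0, 0.00, 0.0]] + [[0.43, -0.08, -0.07],  [-0.08, 0.01, 0.01],  [-0.07, 0.01, 0.01]] + [[0.0, -0.00, 0.00], [-0.0, 0.29, -0.31], [0.00, -0.31, 0.35]]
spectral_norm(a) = 0.63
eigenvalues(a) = [0.0, 0.46, 0.63]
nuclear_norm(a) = 1.09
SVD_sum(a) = [[0.0,-0.00,0.00], [-0.00,0.29,-0.31], [0.0,-0.31,0.35]] + [[0.43,-0.08,-0.07],[-0.08,0.01,0.01],[-0.07,0.01,0.01]] + [[0.0,0.00,0.00],[0.00,0.00,0.0],[0.0,0.00,0.00]]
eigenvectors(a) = [[-0.24, -0.97, 0.01], [-0.72, 0.17, -0.67], [-0.65, 0.17, 0.74]]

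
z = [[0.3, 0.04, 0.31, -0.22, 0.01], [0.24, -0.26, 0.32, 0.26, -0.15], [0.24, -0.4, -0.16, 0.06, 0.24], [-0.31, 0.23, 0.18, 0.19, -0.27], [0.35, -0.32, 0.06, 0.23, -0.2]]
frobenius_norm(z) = 1.21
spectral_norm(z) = 0.88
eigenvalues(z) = [(0.56+0j), (-0.4+0j), (-0.02+0j), (-0.14+0.17j), (-0.14-0.17j)]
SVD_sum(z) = [[0.12, -0.12, 0.02, 0.04, 0.01], [0.30, -0.29, 0.05, 0.09, 0.02], [0.31, -0.29, 0.05, 0.09, 0.02], [-0.23, 0.22, -0.04, -0.06, -0.01], [0.36, -0.34, 0.06, 0.10, 0.02]] + [[-0.00,0.01,0.06,0.04,-0.06], [-0.02,0.05,0.23,0.14,-0.22], [0.01,-0.05,-0.19,-0.12,0.19], [-0.02,0.06,0.26,0.17,-0.26], [-0.01,0.03,0.12,0.08,-0.12]] + [[0.18, 0.15, 0.23, -0.29, 0.06], [-0.01, -0.01, -0.01, 0.01, -0.00], [-0.05, -0.04, -0.06, 0.08, -0.02], [-0.05, -0.04, -0.06, 0.08, -0.02], [-0.05, -0.04, -0.06, 0.07, -0.02]] + [[-0.00, -0.00, 0.00, 0.00, 0.00], [-0.04, -0.02, 0.05, 0.02, 0.06], [-0.03, -0.02, 0.04, 0.01, 0.05], [-0.01, -0.01, 0.02, 0.01, 0.02], [0.05, 0.03, -0.07, -0.02, -0.08]] + [[-0.00, -0.0, 0.0, -0.0, -0.00], [0.00, 0.0, -0.0, 0.00, 0.00], [-0.0, -0.0, 0.0, -0.0, -0.00], [-0.0, -0.0, 0.0, -0.00, -0.00], [-0.00, -0.00, 0.00, -0.0, -0.0]]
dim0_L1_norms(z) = [1.44, 1.25, 1.03, 0.96, 0.87]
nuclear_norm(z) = 2.20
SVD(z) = [[-0.2, -0.14, 0.91, -0.01, 0.34], [-0.49, -0.54, -0.04, -0.53, -0.44], [-0.5, 0.46, -0.25, -0.43, 0.54], [0.37, -0.63, -0.25, -0.19, 0.61], [-0.58, -0.29, -0.23, 0.70, 0.17]] @ diag([0.8762794965727788, 0.6583591974968483, 0.4884873364705052, 0.17368212316211437, 0.0034717660225066227]) @ [[-0.7, 0.67, -0.12, -0.20, -0.04], [0.05, -0.15, -0.64, -0.41, 0.63], [0.41, 0.33, 0.51, -0.66, 0.14], [0.41, 0.23, -0.55, -0.2, -0.66], [-0.41, -0.6, 0.09, -0.56, -0.38]]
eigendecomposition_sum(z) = [[(0.37-0j), -0.12-0.00j, 0.06-0.00j, -0.22+0.00j, (0.12+0j)], [0.04-0.00j, -0.01-0.00j, (0.01-0j), -0.02+0.00j, (0.01+0j)], [(0.1-0j), -0.03-0.00j, (0.02-0j), -0.06+0.00j, (0.03+0j)], [-0.29+0.00j, 0.09+0.00j, -0.05+0.00j, (0.17-0j), -0.10-0.00j], [0.07-0.00j, (-0.02-0j), (0.01-0j), -0.04+0.00j, (0.02+0j)]] + [[(-0.03+0j), (0.05-0j), (-0+0j), -0.03+0.00j, (-0-0j)], [(0.26-0j), (-0.44+0j), 0.03-0.00j, 0.28-0.00j, 0.01+0.00j], [(0.06-0j), (-0.09+0j), (0.01-0j), (0.06-0j), 0.00+0.00j], [0.05-0.00j, (-0.08+0j), 0.01-0.00j, (0.05-0j), 0.00+0.00j], [0.40-0.00j, (-0.67+0j), (0.05-0j), 0.43-0.00j, 0.01+0.00j]] + [[(-0.01+0j),0.02-0.00j,-0.02+0.00j,(-0.02+0j),(-0.01-0j)], [-0.02+0.00j,(0.02-0j),-0.02+0.00j,(-0.03+0j),(-0.01-0j)], [0.00-0.00j,(-0+0j),-0j,0.01-0.00j,0j], [-0.02+0.00j,(0.02-0j),(-0.02+0j),-0.03+0.00j,(-0.01-0j)], [(-0.01+0j),(0.01-0j),(-0.02+0j),-0.02+0.00j,(-0.01-0j)]] + [[(-0.01-0.07j), (0.05+0.22j), (0.13-0.05j), (0.02-0.11j), -0.05-0.13j], [-0.02-0.08j, 0.08+0.26j, 0.15-0.08j, (0.01-0.13j), (-0.08-0.15j)], [0.04+0.06j, (-0.13-0.17j), -0.09+0.10j, 0.03+0.11j, 0.10+0.09j], [(-0.03-0.07j), (0.1+0.21j), 0.12-0.08j, -0.00-0.12j, -0.08-0.12j], [-0.06-0.02j, 0.18+0.05j, (0.01-0.12j), (-0.07-0.06j), -0.11-0.01j]] + [[(-0.01+0.07j),(0.05-0.22j),(0.13+0.05j),0.02+0.11j,(-0.05+0.13j)], [-0.02+0.08j,(0.08-0.26j),0.15+0.08j,0.01+0.13j,(-0.08+0.15j)], [0.04-0.06j,-0.13+0.17j,-0.09-0.10j,0.03-0.11j,0.10-0.09j], [-0.03+0.07j,0.10-0.21j,0.12+0.08j,-0.00+0.12j,(-0.08+0.12j)], [(-0.06+0.02j),(0.18-0.05j),(0.01+0.12j),(-0.07+0.06j),(-0.11+0.01j)]]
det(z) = 0.00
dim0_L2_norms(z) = [0.65, 0.62, 0.51, 0.46, 0.44]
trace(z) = -0.13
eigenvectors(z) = [[0.76+0.00j, 0.06+0.00j, -0.41+0.00j, (-0.44-0.05j), -0.44+0.05j], [0.09+0.00j, (-0.54+0j), (-0.6+0j), (-0.53+0j), (-0.53-0j)], [0.21+0.00j, -0.12+0.00j, 0.12+0.00j, (0.4-0.15j), 0.40+0.15j], [(-0.59+0j), (-0.1+0j), (-0.55+0j), (-0.45+0.05j), (-0.45-0.05j)], [(0.15+0j), -0.82+0.00j, -0.39+0.00j, -0.19+0.30j, (-0.19-0.3j)]]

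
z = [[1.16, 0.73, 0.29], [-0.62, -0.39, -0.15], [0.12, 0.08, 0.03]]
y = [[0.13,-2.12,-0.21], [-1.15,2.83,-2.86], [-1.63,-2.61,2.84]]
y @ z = [[1.44, 0.9, 0.35], [-3.43, -2.17, -0.84], [0.07, 0.06, 0.0]]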